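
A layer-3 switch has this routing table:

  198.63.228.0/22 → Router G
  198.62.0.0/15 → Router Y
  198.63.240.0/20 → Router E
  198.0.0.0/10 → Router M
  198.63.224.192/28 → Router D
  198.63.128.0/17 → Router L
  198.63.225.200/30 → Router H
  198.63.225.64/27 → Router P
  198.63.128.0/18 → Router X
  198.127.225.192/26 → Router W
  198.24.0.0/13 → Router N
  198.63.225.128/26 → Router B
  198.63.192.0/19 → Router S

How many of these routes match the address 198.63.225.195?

Prefixes containing 198.63.225.195:
  198.0.0.0/10 (198.0.0.0 - 198.63.255.255)
  198.62.0.0/15 (198.62.0.0 - 198.63.255.255)
  198.63.128.0/17 (198.63.128.0 - 198.63.255.255)
Total matching entries: 3.

3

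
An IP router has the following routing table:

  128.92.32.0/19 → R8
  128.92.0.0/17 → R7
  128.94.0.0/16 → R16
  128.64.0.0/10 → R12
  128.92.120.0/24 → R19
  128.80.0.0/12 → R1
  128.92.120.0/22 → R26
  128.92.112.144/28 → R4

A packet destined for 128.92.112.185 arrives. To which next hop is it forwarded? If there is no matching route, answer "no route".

Routes whose prefix contains 128.92.112.185:
  128.64.0.0/10 (128.64.0.0 - 128.127.255.255) -> R12
  128.80.0.0/12 (128.80.0.0 - 128.95.255.255) -> R1
  128.92.0.0/17 (128.92.0.0 - 128.92.127.255) -> R7
More-specific entries that do NOT match:
  128.92.112.144/28 (128.92.112.144 - 128.92.112.159) does not contain 128.92.112.185
  128.92.120.0/24 (128.92.120.0 - 128.92.120.255) does not contain 128.92.112.185
  128.92.120.0/22 (128.92.120.0 - 128.92.123.255) does not contain 128.92.112.185
  128.92.32.0/19 (128.92.32.0 - 128.92.63.255) does not contain 128.92.112.185
Longest matching prefix is /17 -> next hop R7.

R7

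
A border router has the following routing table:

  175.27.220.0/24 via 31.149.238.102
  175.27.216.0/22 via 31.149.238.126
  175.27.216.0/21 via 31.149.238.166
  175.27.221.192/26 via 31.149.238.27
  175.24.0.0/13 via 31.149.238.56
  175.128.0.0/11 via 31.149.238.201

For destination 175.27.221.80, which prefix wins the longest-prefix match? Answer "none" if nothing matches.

Entries matching 175.27.221.80:
  175.24.0.0/13 (175.24.0.0 - 175.31.255.255)
  175.27.216.0/21 (175.27.216.0 - 175.27.223.255)
Most specific is 175.27.216.0/21.

175.27.216.0/21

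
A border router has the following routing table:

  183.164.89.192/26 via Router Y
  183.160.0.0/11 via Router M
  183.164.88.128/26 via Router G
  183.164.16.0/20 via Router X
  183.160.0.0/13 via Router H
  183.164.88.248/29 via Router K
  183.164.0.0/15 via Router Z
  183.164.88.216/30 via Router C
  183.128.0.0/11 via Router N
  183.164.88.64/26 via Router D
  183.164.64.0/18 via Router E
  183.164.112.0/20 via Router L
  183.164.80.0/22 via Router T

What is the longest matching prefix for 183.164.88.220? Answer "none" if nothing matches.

183.164.64.0/18

Entries matching 183.164.88.220:
  183.160.0.0/11 (183.160.0.0 - 183.191.255.255)
  183.160.0.0/13 (183.160.0.0 - 183.167.255.255)
  183.164.0.0/15 (183.164.0.0 - 183.165.255.255)
  183.164.64.0/18 (183.164.64.0 - 183.164.127.255)
Most specific is 183.164.64.0/18.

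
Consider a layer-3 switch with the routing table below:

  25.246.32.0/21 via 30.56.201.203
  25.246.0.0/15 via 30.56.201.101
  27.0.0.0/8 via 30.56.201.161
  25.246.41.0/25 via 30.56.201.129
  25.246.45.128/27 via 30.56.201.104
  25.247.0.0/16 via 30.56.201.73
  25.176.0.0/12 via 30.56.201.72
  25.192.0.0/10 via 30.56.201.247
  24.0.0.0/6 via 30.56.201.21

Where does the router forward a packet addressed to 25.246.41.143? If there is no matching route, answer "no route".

30.56.201.101

Routes whose prefix contains 25.246.41.143:
  24.0.0.0/6 (24.0.0.0 - 27.255.255.255) -> 30.56.201.21
  25.192.0.0/10 (25.192.0.0 - 25.255.255.255) -> 30.56.201.247
  25.246.0.0/15 (25.246.0.0 - 25.247.255.255) -> 30.56.201.101
More-specific entries that do NOT match:
  25.246.45.128/27 (25.246.45.128 - 25.246.45.159) does not contain 25.246.41.143
  25.246.41.0/25 (25.246.41.0 - 25.246.41.127) does not contain 25.246.41.143
  25.246.32.0/21 (25.246.32.0 - 25.246.39.255) does not contain 25.246.41.143
  25.247.0.0/16 (25.247.0.0 - 25.247.255.255) does not contain 25.246.41.143
Longest matching prefix is /15 -> next hop 30.56.201.101.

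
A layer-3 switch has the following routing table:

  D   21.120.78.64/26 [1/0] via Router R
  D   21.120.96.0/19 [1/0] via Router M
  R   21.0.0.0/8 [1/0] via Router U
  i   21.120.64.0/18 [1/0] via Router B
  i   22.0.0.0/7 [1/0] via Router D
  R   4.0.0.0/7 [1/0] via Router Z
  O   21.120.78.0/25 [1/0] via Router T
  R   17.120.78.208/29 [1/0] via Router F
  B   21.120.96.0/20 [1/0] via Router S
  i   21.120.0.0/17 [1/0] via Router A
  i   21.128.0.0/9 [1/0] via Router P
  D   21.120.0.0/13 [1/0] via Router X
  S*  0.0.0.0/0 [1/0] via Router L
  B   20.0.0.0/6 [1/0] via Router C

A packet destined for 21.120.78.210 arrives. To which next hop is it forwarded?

Routes whose prefix contains 21.120.78.210:
  0.0.0.0/0 (default, matches everything) -> Router L
  20.0.0.0/6 (20.0.0.0 - 23.255.255.255) -> Router C
  21.0.0.0/8 (21.0.0.0 - 21.255.255.255) -> Router U
  21.120.0.0/13 (21.120.0.0 - 21.127.255.255) -> Router X
  21.120.0.0/17 (21.120.0.0 - 21.120.127.255) -> Router A
  21.120.64.0/18 (21.120.64.0 - 21.120.127.255) -> Router B
More-specific entries that do NOT match:
  17.120.78.208/29 (17.120.78.208 - 17.120.78.215) does not contain 21.120.78.210
  21.120.78.64/26 (21.120.78.64 - 21.120.78.127) does not contain 21.120.78.210
  21.120.78.0/25 (21.120.78.0 - 21.120.78.127) does not contain 21.120.78.210
  21.120.96.0/20 (21.120.96.0 - 21.120.111.255) does not contain 21.120.78.210
  21.120.96.0/19 (21.120.96.0 - 21.120.127.255) does not contain 21.120.78.210
Longest matching prefix is /18 -> next hop Router B.

Router B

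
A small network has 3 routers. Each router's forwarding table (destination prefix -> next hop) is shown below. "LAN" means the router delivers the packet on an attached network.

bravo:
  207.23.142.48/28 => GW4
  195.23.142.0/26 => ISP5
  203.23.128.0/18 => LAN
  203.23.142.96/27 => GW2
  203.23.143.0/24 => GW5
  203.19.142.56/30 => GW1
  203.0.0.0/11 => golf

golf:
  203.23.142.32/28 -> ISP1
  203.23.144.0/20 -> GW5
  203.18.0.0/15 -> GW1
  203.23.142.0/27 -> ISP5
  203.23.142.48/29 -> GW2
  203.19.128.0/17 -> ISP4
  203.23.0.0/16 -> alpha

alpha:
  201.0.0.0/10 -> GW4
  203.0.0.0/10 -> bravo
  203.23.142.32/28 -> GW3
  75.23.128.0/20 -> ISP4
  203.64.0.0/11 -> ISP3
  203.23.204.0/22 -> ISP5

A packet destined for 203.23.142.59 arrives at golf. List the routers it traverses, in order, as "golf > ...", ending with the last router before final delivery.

golf > alpha > bravo

At golf: longest match for 203.23.142.59 is 203.23.0.0/16 -> alpha
At alpha: longest match for 203.23.142.59 is 203.0.0.0/10 -> bravo
At bravo: longest match for 203.23.142.59 is 203.23.128.0/18 -> LAN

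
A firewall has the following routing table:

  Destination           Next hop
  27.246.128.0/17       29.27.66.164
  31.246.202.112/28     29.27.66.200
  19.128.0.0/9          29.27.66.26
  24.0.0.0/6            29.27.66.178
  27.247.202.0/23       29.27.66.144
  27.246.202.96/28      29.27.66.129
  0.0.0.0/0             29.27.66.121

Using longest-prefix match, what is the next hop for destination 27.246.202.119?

Routes whose prefix contains 27.246.202.119:
  0.0.0.0/0 (default, matches everything) -> 29.27.66.121
  24.0.0.0/6 (24.0.0.0 - 27.255.255.255) -> 29.27.66.178
  27.246.128.0/17 (27.246.128.0 - 27.246.255.255) -> 29.27.66.164
More-specific entries that do NOT match:
  31.246.202.112/28 (31.246.202.112 - 31.246.202.127) does not contain 27.246.202.119
  27.246.202.96/28 (27.246.202.96 - 27.246.202.111) does not contain 27.246.202.119
  27.247.202.0/23 (27.247.202.0 - 27.247.203.255) does not contain 27.246.202.119
Longest matching prefix is /17 -> next hop 29.27.66.164.

29.27.66.164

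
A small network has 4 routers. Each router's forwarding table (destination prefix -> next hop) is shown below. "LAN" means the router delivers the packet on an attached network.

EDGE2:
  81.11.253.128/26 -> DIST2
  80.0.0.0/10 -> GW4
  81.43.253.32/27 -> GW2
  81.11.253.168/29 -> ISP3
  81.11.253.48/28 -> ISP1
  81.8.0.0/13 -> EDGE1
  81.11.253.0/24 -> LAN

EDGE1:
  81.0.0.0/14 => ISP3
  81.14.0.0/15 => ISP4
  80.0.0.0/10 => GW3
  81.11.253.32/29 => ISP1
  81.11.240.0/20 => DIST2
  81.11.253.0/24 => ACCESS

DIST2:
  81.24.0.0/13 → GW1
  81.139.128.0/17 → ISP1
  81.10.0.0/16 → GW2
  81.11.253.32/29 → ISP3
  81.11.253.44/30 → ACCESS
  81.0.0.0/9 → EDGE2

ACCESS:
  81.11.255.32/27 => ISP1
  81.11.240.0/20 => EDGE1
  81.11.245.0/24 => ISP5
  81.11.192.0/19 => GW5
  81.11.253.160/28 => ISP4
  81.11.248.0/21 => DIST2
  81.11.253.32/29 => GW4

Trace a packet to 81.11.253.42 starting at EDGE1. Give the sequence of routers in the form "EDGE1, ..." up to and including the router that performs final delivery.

At EDGE1: longest match for 81.11.253.42 is 81.11.253.0/24 -> ACCESS
At ACCESS: longest match for 81.11.253.42 is 81.11.248.0/21 -> DIST2
At DIST2: longest match for 81.11.253.42 is 81.0.0.0/9 -> EDGE2
At EDGE2: longest match for 81.11.253.42 is 81.11.253.0/24 -> LAN

EDGE1, ACCESS, DIST2, EDGE2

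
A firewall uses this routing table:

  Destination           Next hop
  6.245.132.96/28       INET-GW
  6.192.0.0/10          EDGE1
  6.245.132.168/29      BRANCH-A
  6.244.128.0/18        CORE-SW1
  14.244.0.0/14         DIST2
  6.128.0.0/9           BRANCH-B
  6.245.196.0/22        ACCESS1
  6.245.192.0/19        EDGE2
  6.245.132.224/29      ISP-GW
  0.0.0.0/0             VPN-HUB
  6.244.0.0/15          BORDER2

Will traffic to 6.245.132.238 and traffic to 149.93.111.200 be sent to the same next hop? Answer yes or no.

6.245.132.238: longest match 6.244.0.0/15 -> BORDER2
149.93.111.200: longest match 0.0.0.0/0 -> VPN-HUB

no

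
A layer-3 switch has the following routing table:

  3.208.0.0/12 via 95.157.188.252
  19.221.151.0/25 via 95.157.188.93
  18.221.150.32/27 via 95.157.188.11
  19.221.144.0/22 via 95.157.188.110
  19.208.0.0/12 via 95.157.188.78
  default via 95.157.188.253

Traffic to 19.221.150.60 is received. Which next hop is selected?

95.157.188.78

Routes whose prefix contains 19.221.150.60:
  0.0.0.0/0 (default, matches everything) -> 95.157.188.253
  19.208.0.0/12 (19.208.0.0 - 19.223.255.255) -> 95.157.188.78
More-specific entries that do NOT match:
  18.221.150.32/27 (18.221.150.32 - 18.221.150.63) does not contain 19.221.150.60
  19.221.151.0/25 (19.221.151.0 - 19.221.151.127) does not contain 19.221.150.60
  19.221.144.0/22 (19.221.144.0 - 19.221.147.255) does not contain 19.221.150.60
Longest matching prefix is /12 -> next hop 95.157.188.78.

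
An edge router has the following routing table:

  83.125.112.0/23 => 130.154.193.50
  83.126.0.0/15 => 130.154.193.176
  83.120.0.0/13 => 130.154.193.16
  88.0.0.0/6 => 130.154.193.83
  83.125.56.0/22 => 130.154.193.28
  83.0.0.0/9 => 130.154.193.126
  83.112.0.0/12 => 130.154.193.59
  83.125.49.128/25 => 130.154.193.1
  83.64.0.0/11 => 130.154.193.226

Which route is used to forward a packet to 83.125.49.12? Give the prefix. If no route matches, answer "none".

Entries matching 83.125.49.12:
  83.0.0.0/9 (83.0.0.0 - 83.127.255.255)
  83.112.0.0/12 (83.112.0.0 - 83.127.255.255)
  83.120.0.0/13 (83.120.0.0 - 83.127.255.255)
Most specific is 83.120.0.0/13.

83.120.0.0/13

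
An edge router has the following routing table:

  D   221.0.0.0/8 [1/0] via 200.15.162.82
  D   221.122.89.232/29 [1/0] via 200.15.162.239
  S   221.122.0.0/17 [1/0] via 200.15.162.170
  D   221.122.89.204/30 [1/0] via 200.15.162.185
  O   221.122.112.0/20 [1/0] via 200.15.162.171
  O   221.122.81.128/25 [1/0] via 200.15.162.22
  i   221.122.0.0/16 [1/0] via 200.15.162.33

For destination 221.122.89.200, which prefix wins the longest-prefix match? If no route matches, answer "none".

Entries matching 221.122.89.200:
  221.0.0.0/8 (221.0.0.0 - 221.255.255.255)
  221.122.0.0/16 (221.122.0.0 - 221.122.255.255)
  221.122.0.0/17 (221.122.0.0 - 221.122.127.255)
Most specific is 221.122.0.0/17.

221.122.0.0/17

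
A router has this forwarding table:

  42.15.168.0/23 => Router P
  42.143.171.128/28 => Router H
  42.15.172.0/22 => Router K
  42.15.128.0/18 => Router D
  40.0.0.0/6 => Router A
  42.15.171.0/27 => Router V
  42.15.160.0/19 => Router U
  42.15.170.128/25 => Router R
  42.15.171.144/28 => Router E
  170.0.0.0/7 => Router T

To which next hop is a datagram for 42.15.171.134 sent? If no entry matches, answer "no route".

Router U

Routes whose prefix contains 42.15.171.134:
  40.0.0.0/6 (40.0.0.0 - 43.255.255.255) -> Router A
  42.15.128.0/18 (42.15.128.0 - 42.15.191.255) -> Router D
  42.15.160.0/19 (42.15.160.0 - 42.15.191.255) -> Router U
More-specific entries that do NOT match:
  42.143.171.128/28 (42.143.171.128 - 42.143.171.143) does not contain 42.15.171.134
  42.15.171.144/28 (42.15.171.144 - 42.15.171.159) does not contain 42.15.171.134
  42.15.171.0/27 (42.15.171.0 - 42.15.171.31) does not contain 42.15.171.134
  42.15.170.128/25 (42.15.170.128 - 42.15.170.255) does not contain 42.15.171.134
  42.15.168.0/23 (42.15.168.0 - 42.15.169.255) does not contain 42.15.171.134
  42.15.172.0/22 (42.15.172.0 - 42.15.175.255) does not contain 42.15.171.134
Longest matching prefix is /19 -> next hop Router U.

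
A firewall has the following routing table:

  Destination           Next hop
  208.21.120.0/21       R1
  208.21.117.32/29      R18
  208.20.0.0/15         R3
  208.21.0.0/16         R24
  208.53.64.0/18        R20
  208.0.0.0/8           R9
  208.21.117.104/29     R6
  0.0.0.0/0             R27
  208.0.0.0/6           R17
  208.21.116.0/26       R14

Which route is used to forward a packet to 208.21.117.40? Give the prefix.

Entries matching 208.21.117.40:
  0.0.0.0/0 (default, matches everything)
  208.0.0.0/6 (208.0.0.0 - 211.255.255.255)
  208.0.0.0/8 (208.0.0.0 - 208.255.255.255)
  208.20.0.0/15 (208.20.0.0 - 208.21.255.255)
  208.21.0.0/16 (208.21.0.0 - 208.21.255.255)
Most specific is 208.21.0.0/16.

208.21.0.0/16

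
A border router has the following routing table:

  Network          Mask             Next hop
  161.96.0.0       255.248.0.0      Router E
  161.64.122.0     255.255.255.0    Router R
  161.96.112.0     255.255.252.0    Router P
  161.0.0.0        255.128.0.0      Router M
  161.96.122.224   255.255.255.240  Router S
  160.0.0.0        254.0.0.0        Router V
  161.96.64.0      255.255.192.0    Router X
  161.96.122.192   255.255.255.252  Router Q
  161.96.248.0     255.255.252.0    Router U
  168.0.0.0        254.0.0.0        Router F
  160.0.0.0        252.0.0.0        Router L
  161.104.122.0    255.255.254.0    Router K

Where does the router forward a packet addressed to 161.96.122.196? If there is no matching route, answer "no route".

Routes whose prefix contains 161.96.122.196:
  160.0.0.0/6 (160.0.0.0 - 163.255.255.255) -> Router L
  160.0.0.0/7 (160.0.0.0 - 161.255.255.255) -> Router V
  161.0.0.0/9 (161.0.0.0 - 161.127.255.255) -> Router M
  161.96.0.0/13 (161.96.0.0 - 161.103.255.255) -> Router E
  161.96.64.0/18 (161.96.64.0 - 161.96.127.255) -> Router X
More-specific entries that do NOT match:
  161.96.122.192/30 (161.96.122.192 - 161.96.122.195) does not contain 161.96.122.196
  161.96.122.224/28 (161.96.122.224 - 161.96.122.239) does not contain 161.96.122.196
  161.64.122.0/24 (161.64.122.0 - 161.64.122.255) does not contain 161.96.122.196
  161.104.122.0/23 (161.104.122.0 - 161.104.123.255) does not contain 161.96.122.196
  161.96.112.0/22 (161.96.112.0 - 161.96.115.255) does not contain 161.96.122.196
  161.96.248.0/22 (161.96.248.0 - 161.96.251.255) does not contain 161.96.122.196
Longest matching prefix is /18 -> next hop Router X.

Router X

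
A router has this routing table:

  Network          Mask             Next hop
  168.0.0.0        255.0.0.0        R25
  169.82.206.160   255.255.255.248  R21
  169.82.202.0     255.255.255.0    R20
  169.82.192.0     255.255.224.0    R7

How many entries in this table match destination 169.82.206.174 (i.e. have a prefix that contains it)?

Prefixes containing 169.82.206.174:
  169.82.192.0/19 (169.82.192.0 - 169.82.223.255)
Total matching entries: 1.

1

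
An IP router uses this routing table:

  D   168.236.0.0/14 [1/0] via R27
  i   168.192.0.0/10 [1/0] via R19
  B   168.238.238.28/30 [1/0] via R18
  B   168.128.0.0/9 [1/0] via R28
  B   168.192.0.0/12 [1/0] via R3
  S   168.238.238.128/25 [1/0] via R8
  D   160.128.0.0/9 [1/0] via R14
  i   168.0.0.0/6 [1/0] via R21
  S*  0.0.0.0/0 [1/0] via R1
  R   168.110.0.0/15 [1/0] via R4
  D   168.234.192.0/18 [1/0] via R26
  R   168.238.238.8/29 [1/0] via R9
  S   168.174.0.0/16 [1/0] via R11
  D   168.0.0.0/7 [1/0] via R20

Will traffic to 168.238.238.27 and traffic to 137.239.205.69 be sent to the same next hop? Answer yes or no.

168.238.238.27: longest match 168.236.0.0/14 -> R27
137.239.205.69: longest match 0.0.0.0/0 -> R1

no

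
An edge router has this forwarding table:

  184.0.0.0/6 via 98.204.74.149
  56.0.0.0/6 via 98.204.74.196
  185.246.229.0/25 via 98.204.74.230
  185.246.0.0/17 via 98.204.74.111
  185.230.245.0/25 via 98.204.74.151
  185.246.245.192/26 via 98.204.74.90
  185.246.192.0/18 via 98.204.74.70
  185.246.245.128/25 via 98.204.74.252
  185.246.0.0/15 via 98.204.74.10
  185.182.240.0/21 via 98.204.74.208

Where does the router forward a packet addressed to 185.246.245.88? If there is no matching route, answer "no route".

98.204.74.70

Routes whose prefix contains 185.246.245.88:
  184.0.0.0/6 (184.0.0.0 - 187.255.255.255) -> 98.204.74.149
  185.246.0.0/15 (185.246.0.0 - 185.247.255.255) -> 98.204.74.10
  185.246.192.0/18 (185.246.192.0 - 185.246.255.255) -> 98.204.74.70
More-specific entries that do NOT match:
  185.246.245.192/26 (185.246.245.192 - 185.246.245.255) does not contain 185.246.245.88
  185.246.229.0/25 (185.246.229.0 - 185.246.229.127) does not contain 185.246.245.88
  185.230.245.0/25 (185.230.245.0 - 185.230.245.127) does not contain 185.246.245.88
  185.246.245.128/25 (185.246.245.128 - 185.246.245.255) does not contain 185.246.245.88
  185.182.240.0/21 (185.182.240.0 - 185.182.247.255) does not contain 185.246.245.88
Longest matching prefix is /18 -> next hop 98.204.74.70.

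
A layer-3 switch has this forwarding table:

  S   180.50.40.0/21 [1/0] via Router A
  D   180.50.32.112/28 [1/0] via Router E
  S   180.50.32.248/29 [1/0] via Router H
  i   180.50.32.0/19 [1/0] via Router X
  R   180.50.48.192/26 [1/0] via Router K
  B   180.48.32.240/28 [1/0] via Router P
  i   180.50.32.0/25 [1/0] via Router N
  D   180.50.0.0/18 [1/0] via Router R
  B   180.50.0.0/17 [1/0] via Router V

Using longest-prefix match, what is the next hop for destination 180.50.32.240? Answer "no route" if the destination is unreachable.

Router X

Routes whose prefix contains 180.50.32.240:
  180.50.0.0/17 (180.50.0.0 - 180.50.127.255) -> Router V
  180.50.0.0/18 (180.50.0.0 - 180.50.63.255) -> Router R
  180.50.32.0/19 (180.50.32.0 - 180.50.63.255) -> Router X
More-specific entries that do NOT match:
  180.50.32.248/29 (180.50.32.248 - 180.50.32.255) does not contain 180.50.32.240
  180.50.32.112/28 (180.50.32.112 - 180.50.32.127) does not contain 180.50.32.240
  180.48.32.240/28 (180.48.32.240 - 180.48.32.255) does not contain 180.50.32.240
  180.50.48.192/26 (180.50.48.192 - 180.50.48.255) does not contain 180.50.32.240
  180.50.32.0/25 (180.50.32.0 - 180.50.32.127) does not contain 180.50.32.240
  180.50.40.0/21 (180.50.40.0 - 180.50.47.255) does not contain 180.50.32.240
Longest matching prefix is /19 -> next hop Router X.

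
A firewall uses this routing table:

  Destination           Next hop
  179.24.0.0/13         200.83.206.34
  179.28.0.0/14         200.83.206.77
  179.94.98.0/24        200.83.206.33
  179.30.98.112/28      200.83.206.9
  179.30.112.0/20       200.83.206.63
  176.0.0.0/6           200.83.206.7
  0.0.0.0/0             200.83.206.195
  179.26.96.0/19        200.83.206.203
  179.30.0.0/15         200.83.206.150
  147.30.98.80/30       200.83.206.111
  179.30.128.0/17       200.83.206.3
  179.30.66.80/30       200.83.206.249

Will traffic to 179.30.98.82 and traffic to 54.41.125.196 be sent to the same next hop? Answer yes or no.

179.30.98.82: longest match 179.30.0.0/15 -> 200.83.206.150
54.41.125.196: longest match 0.0.0.0/0 -> 200.83.206.195

no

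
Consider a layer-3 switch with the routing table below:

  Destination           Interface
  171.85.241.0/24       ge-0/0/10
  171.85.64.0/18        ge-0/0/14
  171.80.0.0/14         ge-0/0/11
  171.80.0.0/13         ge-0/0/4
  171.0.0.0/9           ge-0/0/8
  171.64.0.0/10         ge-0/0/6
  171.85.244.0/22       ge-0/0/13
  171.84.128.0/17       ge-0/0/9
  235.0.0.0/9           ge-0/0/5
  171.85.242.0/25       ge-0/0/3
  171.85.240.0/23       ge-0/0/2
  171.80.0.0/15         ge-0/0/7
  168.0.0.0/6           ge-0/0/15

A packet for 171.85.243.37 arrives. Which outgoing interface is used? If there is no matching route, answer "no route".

Routes whose prefix contains 171.85.243.37:
  168.0.0.0/6 (168.0.0.0 - 171.255.255.255) -> ge-0/0/15
  171.0.0.0/9 (171.0.0.0 - 171.127.255.255) -> ge-0/0/8
  171.64.0.0/10 (171.64.0.0 - 171.127.255.255) -> ge-0/0/6
  171.80.0.0/13 (171.80.0.0 - 171.87.255.255) -> ge-0/0/4
More-specific entries that do NOT match:
  171.85.242.0/25 (171.85.242.0 - 171.85.242.127) does not contain 171.85.243.37
  171.85.241.0/24 (171.85.241.0 - 171.85.241.255) does not contain 171.85.243.37
  171.85.240.0/23 (171.85.240.0 - 171.85.241.255) does not contain 171.85.243.37
  171.85.244.0/22 (171.85.244.0 - 171.85.247.255) does not contain 171.85.243.37
  171.85.64.0/18 (171.85.64.0 - 171.85.127.255) does not contain 171.85.243.37
  171.84.128.0/17 (171.84.128.0 - 171.84.255.255) does not contain 171.85.243.37
  171.80.0.0/15 (171.80.0.0 - 171.81.255.255) does not contain 171.85.243.37
  171.80.0.0/14 (171.80.0.0 - 171.83.255.255) does not contain 171.85.243.37
Longest matching prefix is /13 -> interface ge-0/0/4.

ge-0/0/4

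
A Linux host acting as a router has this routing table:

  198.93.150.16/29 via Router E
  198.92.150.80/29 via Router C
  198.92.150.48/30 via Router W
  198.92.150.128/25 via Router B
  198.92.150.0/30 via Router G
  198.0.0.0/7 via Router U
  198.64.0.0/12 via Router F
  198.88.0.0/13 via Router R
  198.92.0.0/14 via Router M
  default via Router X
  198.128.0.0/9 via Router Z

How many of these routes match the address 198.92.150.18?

4

Prefixes containing 198.92.150.18:
  0.0.0.0/0 (default, matches everything)
  198.0.0.0/7 (198.0.0.0 - 199.255.255.255)
  198.88.0.0/13 (198.88.0.0 - 198.95.255.255)
  198.92.0.0/14 (198.92.0.0 - 198.95.255.255)
Total matching entries: 4.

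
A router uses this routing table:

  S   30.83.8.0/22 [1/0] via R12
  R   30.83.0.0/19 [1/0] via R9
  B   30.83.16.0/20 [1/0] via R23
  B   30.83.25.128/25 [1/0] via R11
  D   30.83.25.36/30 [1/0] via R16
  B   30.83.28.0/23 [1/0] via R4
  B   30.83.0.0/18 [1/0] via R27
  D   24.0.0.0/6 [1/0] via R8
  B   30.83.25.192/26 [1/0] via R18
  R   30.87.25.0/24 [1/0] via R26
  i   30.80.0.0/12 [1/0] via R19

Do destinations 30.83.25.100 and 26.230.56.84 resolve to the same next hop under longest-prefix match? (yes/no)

30.83.25.100: longest match 30.83.16.0/20 -> R23
26.230.56.84: longest match 24.0.0.0/6 -> R8

no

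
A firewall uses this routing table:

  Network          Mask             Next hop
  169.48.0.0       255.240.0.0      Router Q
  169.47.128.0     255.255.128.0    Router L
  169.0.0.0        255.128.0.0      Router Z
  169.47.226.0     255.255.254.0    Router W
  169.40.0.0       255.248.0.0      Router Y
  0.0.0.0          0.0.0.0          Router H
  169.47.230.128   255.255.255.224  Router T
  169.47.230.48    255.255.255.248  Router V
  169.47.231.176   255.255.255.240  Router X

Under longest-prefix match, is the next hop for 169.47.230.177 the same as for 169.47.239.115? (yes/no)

yes

169.47.230.177: longest match 169.47.128.0/17 -> Router L
169.47.239.115: longest match 169.47.128.0/17 -> Router L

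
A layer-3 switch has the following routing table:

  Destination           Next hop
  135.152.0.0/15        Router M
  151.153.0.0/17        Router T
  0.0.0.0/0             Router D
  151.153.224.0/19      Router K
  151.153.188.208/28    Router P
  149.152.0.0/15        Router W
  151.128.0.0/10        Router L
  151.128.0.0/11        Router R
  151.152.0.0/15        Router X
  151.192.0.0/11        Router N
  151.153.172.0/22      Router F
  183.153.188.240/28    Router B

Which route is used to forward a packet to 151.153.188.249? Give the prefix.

151.152.0.0/15

Entries matching 151.153.188.249:
  0.0.0.0/0 (default, matches everything)
  151.128.0.0/10 (151.128.0.0 - 151.191.255.255)
  151.128.0.0/11 (151.128.0.0 - 151.159.255.255)
  151.152.0.0/15 (151.152.0.0 - 151.153.255.255)
Most specific is 151.152.0.0/15.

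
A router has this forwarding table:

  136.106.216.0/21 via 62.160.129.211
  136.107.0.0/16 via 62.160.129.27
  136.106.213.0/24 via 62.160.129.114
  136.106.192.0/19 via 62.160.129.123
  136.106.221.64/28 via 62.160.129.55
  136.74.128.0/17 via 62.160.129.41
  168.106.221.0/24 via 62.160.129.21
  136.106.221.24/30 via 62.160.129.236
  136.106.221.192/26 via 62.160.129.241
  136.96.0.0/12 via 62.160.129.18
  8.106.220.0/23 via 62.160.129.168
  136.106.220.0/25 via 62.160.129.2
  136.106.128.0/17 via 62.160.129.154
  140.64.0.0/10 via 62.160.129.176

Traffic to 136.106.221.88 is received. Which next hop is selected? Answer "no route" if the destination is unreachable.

Routes whose prefix contains 136.106.221.88:
  136.96.0.0/12 (136.96.0.0 - 136.111.255.255) -> 62.160.129.18
  136.106.128.0/17 (136.106.128.0 - 136.106.255.255) -> 62.160.129.154
  136.106.192.0/19 (136.106.192.0 - 136.106.223.255) -> 62.160.129.123
  136.106.216.0/21 (136.106.216.0 - 136.106.223.255) -> 62.160.129.211
More-specific entries that do NOT match:
  136.106.221.24/30 (136.106.221.24 - 136.106.221.27) does not contain 136.106.221.88
  136.106.221.64/28 (136.106.221.64 - 136.106.221.79) does not contain 136.106.221.88
  136.106.221.192/26 (136.106.221.192 - 136.106.221.255) does not contain 136.106.221.88
  136.106.220.0/25 (136.106.220.0 - 136.106.220.127) does not contain 136.106.221.88
  136.106.213.0/24 (136.106.213.0 - 136.106.213.255) does not contain 136.106.221.88
  168.106.221.0/24 (168.106.221.0 - 168.106.221.255) does not contain 136.106.221.88
  8.106.220.0/23 (8.106.220.0 - 8.106.221.255) does not contain 136.106.221.88
Longest matching prefix is /21 -> next hop 62.160.129.211.

62.160.129.211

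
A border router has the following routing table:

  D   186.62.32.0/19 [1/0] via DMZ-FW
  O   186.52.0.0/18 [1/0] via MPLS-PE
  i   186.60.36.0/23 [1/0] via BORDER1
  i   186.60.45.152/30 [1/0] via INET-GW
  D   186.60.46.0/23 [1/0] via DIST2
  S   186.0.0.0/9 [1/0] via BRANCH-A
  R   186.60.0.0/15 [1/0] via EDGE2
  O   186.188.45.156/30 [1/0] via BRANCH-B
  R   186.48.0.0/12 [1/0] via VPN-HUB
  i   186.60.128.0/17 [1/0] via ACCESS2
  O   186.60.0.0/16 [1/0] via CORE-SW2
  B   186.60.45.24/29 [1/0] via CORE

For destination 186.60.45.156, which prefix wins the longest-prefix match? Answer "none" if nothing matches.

Entries matching 186.60.45.156:
  186.0.0.0/9 (186.0.0.0 - 186.127.255.255)
  186.48.0.0/12 (186.48.0.0 - 186.63.255.255)
  186.60.0.0/15 (186.60.0.0 - 186.61.255.255)
  186.60.0.0/16 (186.60.0.0 - 186.60.255.255)
Most specific is 186.60.0.0/16.

186.60.0.0/16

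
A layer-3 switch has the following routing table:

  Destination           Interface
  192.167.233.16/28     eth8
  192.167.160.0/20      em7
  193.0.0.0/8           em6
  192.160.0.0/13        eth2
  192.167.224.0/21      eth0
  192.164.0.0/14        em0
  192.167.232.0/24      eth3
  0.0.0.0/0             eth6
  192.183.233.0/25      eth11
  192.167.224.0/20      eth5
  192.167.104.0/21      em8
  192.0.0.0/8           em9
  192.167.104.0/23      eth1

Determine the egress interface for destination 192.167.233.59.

eth5

Routes whose prefix contains 192.167.233.59:
  0.0.0.0/0 (default, matches everything) -> eth6
  192.0.0.0/8 (192.0.0.0 - 192.255.255.255) -> em9
  192.160.0.0/13 (192.160.0.0 - 192.167.255.255) -> eth2
  192.164.0.0/14 (192.164.0.0 - 192.167.255.255) -> em0
  192.167.224.0/20 (192.167.224.0 - 192.167.239.255) -> eth5
More-specific entries that do NOT match:
  192.167.233.16/28 (192.167.233.16 - 192.167.233.31) does not contain 192.167.233.59
  192.183.233.0/25 (192.183.233.0 - 192.183.233.127) does not contain 192.167.233.59
  192.167.232.0/24 (192.167.232.0 - 192.167.232.255) does not contain 192.167.233.59
  192.167.104.0/23 (192.167.104.0 - 192.167.105.255) does not contain 192.167.233.59
  192.167.224.0/21 (192.167.224.0 - 192.167.231.255) does not contain 192.167.233.59
  192.167.104.0/21 (192.167.104.0 - 192.167.111.255) does not contain 192.167.233.59
Longest matching prefix is /20 -> interface eth5.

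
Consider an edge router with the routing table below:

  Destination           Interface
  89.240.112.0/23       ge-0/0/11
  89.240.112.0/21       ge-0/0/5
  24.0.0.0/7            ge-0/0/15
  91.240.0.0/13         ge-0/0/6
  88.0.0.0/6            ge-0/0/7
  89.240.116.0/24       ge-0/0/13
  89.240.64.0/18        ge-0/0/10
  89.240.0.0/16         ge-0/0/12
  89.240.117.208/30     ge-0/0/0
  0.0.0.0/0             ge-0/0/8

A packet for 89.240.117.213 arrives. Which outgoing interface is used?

Routes whose prefix contains 89.240.117.213:
  0.0.0.0/0 (default, matches everything) -> ge-0/0/8
  88.0.0.0/6 (88.0.0.0 - 91.255.255.255) -> ge-0/0/7
  89.240.0.0/16 (89.240.0.0 - 89.240.255.255) -> ge-0/0/12
  89.240.64.0/18 (89.240.64.0 - 89.240.127.255) -> ge-0/0/10
  89.240.112.0/21 (89.240.112.0 - 89.240.119.255) -> ge-0/0/5
More-specific entries that do NOT match:
  89.240.117.208/30 (89.240.117.208 - 89.240.117.211) does not contain 89.240.117.213
  89.240.116.0/24 (89.240.116.0 - 89.240.116.255) does not contain 89.240.117.213
  89.240.112.0/23 (89.240.112.0 - 89.240.113.255) does not contain 89.240.117.213
Longest matching prefix is /21 -> interface ge-0/0/5.

ge-0/0/5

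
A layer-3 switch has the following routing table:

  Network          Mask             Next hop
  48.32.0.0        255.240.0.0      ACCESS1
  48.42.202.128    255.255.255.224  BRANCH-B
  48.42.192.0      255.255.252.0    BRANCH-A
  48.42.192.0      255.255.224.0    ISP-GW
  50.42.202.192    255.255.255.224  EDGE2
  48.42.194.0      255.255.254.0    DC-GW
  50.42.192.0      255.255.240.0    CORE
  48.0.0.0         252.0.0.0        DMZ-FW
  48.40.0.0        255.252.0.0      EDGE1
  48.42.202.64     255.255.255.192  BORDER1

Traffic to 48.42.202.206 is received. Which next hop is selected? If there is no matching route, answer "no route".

Routes whose prefix contains 48.42.202.206:
  48.0.0.0/6 (48.0.0.0 - 51.255.255.255) -> DMZ-FW
  48.32.0.0/12 (48.32.0.0 - 48.47.255.255) -> ACCESS1
  48.40.0.0/14 (48.40.0.0 - 48.43.255.255) -> EDGE1
  48.42.192.0/19 (48.42.192.0 - 48.42.223.255) -> ISP-GW
More-specific entries that do NOT match:
  48.42.202.128/27 (48.42.202.128 - 48.42.202.159) does not contain 48.42.202.206
  50.42.202.192/27 (50.42.202.192 - 50.42.202.223) does not contain 48.42.202.206
  48.42.202.64/26 (48.42.202.64 - 48.42.202.127) does not contain 48.42.202.206
  48.42.194.0/23 (48.42.194.0 - 48.42.195.255) does not contain 48.42.202.206
  48.42.192.0/22 (48.42.192.0 - 48.42.195.255) does not contain 48.42.202.206
  50.42.192.0/20 (50.42.192.0 - 50.42.207.255) does not contain 48.42.202.206
Longest matching prefix is /19 -> next hop ISP-GW.

ISP-GW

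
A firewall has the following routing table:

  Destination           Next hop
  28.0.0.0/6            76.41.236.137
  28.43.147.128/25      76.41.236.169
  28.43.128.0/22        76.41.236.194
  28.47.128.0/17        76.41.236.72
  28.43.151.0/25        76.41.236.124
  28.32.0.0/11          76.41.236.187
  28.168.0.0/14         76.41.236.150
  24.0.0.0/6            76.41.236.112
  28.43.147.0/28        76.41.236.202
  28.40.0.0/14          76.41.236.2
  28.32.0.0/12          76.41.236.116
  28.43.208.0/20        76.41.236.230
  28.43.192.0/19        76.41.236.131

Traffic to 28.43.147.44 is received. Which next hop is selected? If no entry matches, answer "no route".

76.41.236.2

Routes whose prefix contains 28.43.147.44:
  28.0.0.0/6 (28.0.0.0 - 31.255.255.255) -> 76.41.236.137
  28.32.0.0/11 (28.32.0.0 - 28.63.255.255) -> 76.41.236.187
  28.32.0.0/12 (28.32.0.0 - 28.47.255.255) -> 76.41.236.116
  28.40.0.0/14 (28.40.0.0 - 28.43.255.255) -> 76.41.236.2
More-specific entries that do NOT match:
  28.43.147.0/28 (28.43.147.0 - 28.43.147.15) does not contain 28.43.147.44
  28.43.147.128/25 (28.43.147.128 - 28.43.147.255) does not contain 28.43.147.44
  28.43.151.0/25 (28.43.151.0 - 28.43.151.127) does not contain 28.43.147.44
  28.43.128.0/22 (28.43.128.0 - 28.43.131.255) does not contain 28.43.147.44
  28.43.208.0/20 (28.43.208.0 - 28.43.223.255) does not contain 28.43.147.44
  28.43.192.0/19 (28.43.192.0 - 28.43.223.255) does not contain 28.43.147.44
  28.47.128.0/17 (28.47.128.0 - 28.47.255.255) does not contain 28.43.147.44
Longest matching prefix is /14 -> next hop 76.41.236.2.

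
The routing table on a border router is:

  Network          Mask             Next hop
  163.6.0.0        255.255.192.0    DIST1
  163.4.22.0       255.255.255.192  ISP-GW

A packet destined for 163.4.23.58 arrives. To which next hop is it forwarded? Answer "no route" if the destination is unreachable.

No entry's prefix contains 163.4.23.58; there is no default route.

no route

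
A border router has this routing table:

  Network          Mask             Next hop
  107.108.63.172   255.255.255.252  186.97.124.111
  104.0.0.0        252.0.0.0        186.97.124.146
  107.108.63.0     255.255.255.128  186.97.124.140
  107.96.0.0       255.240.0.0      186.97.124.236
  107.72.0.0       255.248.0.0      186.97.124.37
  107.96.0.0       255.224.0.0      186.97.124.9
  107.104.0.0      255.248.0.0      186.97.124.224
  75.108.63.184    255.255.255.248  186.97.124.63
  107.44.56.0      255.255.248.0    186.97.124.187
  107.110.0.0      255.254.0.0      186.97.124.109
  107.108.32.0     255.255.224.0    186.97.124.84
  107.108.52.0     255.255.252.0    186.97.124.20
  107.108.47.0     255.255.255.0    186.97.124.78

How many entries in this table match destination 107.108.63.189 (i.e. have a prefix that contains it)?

Prefixes containing 107.108.63.189:
  104.0.0.0/6 (104.0.0.0 - 107.255.255.255)
  107.96.0.0/11 (107.96.0.0 - 107.127.255.255)
  107.96.0.0/12 (107.96.0.0 - 107.111.255.255)
  107.104.0.0/13 (107.104.0.0 - 107.111.255.255)
  107.108.32.0/19 (107.108.32.0 - 107.108.63.255)
Total matching entries: 5.

5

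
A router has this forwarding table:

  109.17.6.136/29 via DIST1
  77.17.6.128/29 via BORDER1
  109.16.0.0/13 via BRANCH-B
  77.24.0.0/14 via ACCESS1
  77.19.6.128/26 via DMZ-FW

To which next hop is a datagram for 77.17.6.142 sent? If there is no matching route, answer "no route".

No entry's prefix contains 77.17.6.142; there is no default route.

no route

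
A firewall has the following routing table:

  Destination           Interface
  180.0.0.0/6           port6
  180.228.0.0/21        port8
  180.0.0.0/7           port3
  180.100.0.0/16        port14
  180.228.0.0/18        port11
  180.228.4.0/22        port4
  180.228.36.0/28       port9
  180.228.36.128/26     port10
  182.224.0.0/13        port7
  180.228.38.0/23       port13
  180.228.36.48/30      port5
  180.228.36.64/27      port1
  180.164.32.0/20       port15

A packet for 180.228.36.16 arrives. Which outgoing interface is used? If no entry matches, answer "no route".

port11

Routes whose prefix contains 180.228.36.16:
  180.0.0.0/6 (180.0.0.0 - 183.255.255.255) -> port6
  180.0.0.0/7 (180.0.0.0 - 181.255.255.255) -> port3
  180.228.0.0/18 (180.228.0.0 - 180.228.63.255) -> port11
More-specific entries that do NOT match:
  180.228.36.48/30 (180.228.36.48 - 180.228.36.51) does not contain 180.228.36.16
  180.228.36.0/28 (180.228.36.0 - 180.228.36.15) does not contain 180.228.36.16
  180.228.36.64/27 (180.228.36.64 - 180.228.36.95) does not contain 180.228.36.16
  180.228.36.128/26 (180.228.36.128 - 180.228.36.191) does not contain 180.228.36.16
  180.228.38.0/23 (180.228.38.0 - 180.228.39.255) does not contain 180.228.36.16
  180.228.4.0/22 (180.228.4.0 - 180.228.7.255) does not contain 180.228.36.16
  180.228.0.0/21 (180.228.0.0 - 180.228.7.255) does not contain 180.228.36.16
  180.164.32.0/20 (180.164.32.0 - 180.164.47.255) does not contain 180.228.36.16
Longest matching prefix is /18 -> interface port11.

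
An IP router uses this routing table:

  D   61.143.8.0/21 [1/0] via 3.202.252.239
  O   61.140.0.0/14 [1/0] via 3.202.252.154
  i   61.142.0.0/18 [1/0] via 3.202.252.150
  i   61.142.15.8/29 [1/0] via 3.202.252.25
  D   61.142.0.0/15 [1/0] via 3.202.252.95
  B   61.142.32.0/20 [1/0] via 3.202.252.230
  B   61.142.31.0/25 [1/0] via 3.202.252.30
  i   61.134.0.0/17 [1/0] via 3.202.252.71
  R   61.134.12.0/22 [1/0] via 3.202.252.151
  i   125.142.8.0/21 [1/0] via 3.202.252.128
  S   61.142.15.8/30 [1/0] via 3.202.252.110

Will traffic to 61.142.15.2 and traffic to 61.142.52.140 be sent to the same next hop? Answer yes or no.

61.142.15.2: longest match 61.142.0.0/18 -> 3.202.252.150
61.142.52.140: longest match 61.142.0.0/18 -> 3.202.252.150

yes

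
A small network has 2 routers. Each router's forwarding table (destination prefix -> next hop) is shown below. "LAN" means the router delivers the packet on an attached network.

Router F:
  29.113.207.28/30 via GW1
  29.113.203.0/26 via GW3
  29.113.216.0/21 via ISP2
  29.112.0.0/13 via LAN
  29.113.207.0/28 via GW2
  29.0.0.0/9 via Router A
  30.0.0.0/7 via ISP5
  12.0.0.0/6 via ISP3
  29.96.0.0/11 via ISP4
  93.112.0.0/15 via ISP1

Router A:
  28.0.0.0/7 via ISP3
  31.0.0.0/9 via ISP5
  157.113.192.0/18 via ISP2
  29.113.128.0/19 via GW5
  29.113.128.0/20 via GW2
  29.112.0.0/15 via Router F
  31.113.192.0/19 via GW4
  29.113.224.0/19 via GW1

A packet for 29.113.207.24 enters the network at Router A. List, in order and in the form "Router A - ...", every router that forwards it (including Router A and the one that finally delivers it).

Router A - Router F

At Router A: longest match for 29.113.207.24 is 29.112.0.0/15 -> Router F
At Router F: longest match for 29.113.207.24 is 29.112.0.0/13 -> LAN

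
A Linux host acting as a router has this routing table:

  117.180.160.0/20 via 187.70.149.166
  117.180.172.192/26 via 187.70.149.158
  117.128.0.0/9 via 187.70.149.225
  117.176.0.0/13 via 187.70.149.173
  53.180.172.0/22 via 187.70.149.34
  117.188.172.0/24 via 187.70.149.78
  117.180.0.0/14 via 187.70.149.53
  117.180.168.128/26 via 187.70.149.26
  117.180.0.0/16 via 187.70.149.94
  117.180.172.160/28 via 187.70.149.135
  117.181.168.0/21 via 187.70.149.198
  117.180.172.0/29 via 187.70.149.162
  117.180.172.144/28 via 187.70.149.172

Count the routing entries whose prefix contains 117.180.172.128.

5

Prefixes containing 117.180.172.128:
  117.128.0.0/9 (117.128.0.0 - 117.255.255.255)
  117.176.0.0/13 (117.176.0.0 - 117.183.255.255)
  117.180.0.0/14 (117.180.0.0 - 117.183.255.255)
  117.180.0.0/16 (117.180.0.0 - 117.180.255.255)
  117.180.160.0/20 (117.180.160.0 - 117.180.175.255)
Total matching entries: 5.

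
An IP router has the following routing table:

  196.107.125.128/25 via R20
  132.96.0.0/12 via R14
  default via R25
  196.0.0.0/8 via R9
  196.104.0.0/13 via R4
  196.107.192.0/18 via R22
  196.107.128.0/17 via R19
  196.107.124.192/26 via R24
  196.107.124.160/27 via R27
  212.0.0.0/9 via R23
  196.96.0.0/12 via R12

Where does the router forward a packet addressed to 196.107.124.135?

R4

Routes whose prefix contains 196.107.124.135:
  0.0.0.0/0 (default, matches everything) -> R25
  196.0.0.0/8 (196.0.0.0 - 196.255.255.255) -> R9
  196.96.0.0/12 (196.96.0.0 - 196.111.255.255) -> R12
  196.104.0.0/13 (196.104.0.0 - 196.111.255.255) -> R4
More-specific entries that do NOT match:
  196.107.124.160/27 (196.107.124.160 - 196.107.124.191) does not contain 196.107.124.135
  196.107.124.192/26 (196.107.124.192 - 196.107.124.255) does not contain 196.107.124.135
  196.107.125.128/25 (196.107.125.128 - 196.107.125.255) does not contain 196.107.124.135
  196.107.192.0/18 (196.107.192.0 - 196.107.255.255) does not contain 196.107.124.135
  196.107.128.0/17 (196.107.128.0 - 196.107.255.255) does not contain 196.107.124.135
Longest matching prefix is /13 -> next hop R4.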